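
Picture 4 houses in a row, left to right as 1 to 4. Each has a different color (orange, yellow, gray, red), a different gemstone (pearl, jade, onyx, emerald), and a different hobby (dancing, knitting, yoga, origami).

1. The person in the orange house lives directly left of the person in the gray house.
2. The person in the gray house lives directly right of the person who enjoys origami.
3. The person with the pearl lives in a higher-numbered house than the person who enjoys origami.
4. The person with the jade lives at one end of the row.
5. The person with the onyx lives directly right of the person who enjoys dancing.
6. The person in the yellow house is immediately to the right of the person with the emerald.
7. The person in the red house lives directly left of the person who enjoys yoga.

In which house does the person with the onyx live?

4

The person with the jade is narrowed to house 1 or 4; consider each.
Placing it in house 4 leads to a contradiction, so it's in house 1.
The person in the yellow house is narrowed to house 3 or 4; consider each.
Placing it in house 3 leads to a contradiction, so it's in house 4.
By clue 6, the person with the emerald is in house 3.
The person in the gray house is narrowed to house 2 or 3; consider each.
Placing it in house 3 leads to a contradiction, so it's in house 2.
Clue 1 places the person in the orange house in house 1.
By clue 2, the person who enjoys origami is in house 1.
House 3's color must be red (nothing else left).
From clue 5, the person with the onyx must be in house 4.
Clue 7: the person who enjoys yoga is in house 4.
House 2's gemstone must be pearl (nothing else left).
House 2 hobby: only knitting fits.
So house 3 gets dancing for hobby.
So: house 1 = orange/jade/origami, house 2 = gray/pearl/knitting, house 3 = red/emerald/dancing, house 4 = yellow/onyx/yoga.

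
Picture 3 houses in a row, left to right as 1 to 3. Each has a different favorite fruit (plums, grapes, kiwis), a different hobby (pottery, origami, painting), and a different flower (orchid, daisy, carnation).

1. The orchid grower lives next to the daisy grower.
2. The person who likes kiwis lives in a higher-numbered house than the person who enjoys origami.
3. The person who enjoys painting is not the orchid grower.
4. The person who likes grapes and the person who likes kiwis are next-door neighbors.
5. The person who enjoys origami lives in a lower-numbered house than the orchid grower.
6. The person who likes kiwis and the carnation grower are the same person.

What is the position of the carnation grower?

3

House 1's flower must be daisy (nothing else left).
Clue 1: the orchid grower is in house 2.
By clue 5, the person who enjoys origami is in house 1.
House 2's hobby must be pottery (nothing else left).
House 3's hobby must be painting (nothing else left).
House 3 flower: only carnation fits.
Clue 6 places the person who likes kiwis in house 3.
Clue 4 places the person who likes grapes in house 2.
That leaves plums as the favorite fruit for house 1.
So: house 1 = plums/origami/daisy, house 2 = grapes/pottery/orchid, house 3 = kiwis/painting/carnation.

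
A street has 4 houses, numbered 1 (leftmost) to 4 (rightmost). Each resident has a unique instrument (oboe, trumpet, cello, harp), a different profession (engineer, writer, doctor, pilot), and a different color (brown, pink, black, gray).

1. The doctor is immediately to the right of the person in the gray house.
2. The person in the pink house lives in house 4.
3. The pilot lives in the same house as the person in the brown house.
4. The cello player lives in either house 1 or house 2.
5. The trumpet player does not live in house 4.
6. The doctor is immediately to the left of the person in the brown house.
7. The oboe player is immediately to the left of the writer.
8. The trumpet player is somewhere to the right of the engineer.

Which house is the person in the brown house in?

3

Clue 2: the person in the pink house is in house 4.
The only instrument still possible for house 4 is harp.
Clue 3 places the pilot in house 3.
The doctor is in house 2 (clue 6).
The only profession still possible for house 1 is engineer.
So house 4 gets writer for profession.
That leaves brown as the color for house 3.
The person in the gray house is in house 1 (clue 1).
By clue 7, the oboe player is in house 3.
House 1 instrument: only cello fits.
So house 2 gets trumpet for instrument.
The only color still possible for house 2 is black.
So: house 1 = cello/engineer/gray, house 2 = trumpet/doctor/black, house 3 = oboe/pilot/brown, house 4 = harp/writer/pink.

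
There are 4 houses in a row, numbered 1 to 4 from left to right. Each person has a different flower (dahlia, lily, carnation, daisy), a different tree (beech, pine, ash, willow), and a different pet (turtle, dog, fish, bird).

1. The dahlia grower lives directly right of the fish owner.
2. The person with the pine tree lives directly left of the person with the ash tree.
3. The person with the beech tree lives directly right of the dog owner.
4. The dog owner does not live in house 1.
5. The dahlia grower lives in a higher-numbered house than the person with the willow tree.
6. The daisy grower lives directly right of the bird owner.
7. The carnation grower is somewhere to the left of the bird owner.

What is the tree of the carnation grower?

So house 4 gets turtle for pet.
So house 1 gets fish for pet.
Clue 1: the dahlia grower is in house 2.
Clue 5: the person with the willow tree is in house 1.
So house 1 gets carnation for flower.
House 2's tree must be pine (nothing else left).
The person with the ash tree is in house 3 (clue 2).
The only tree still possible for house 4 is beech.
From clue 3, the dog owner must be in house 3.
House 2 pet: only bird fits.
From clue 6, the daisy grower must be in house 3.
So house 4 gets lily for flower.
So: house 1 = carnation/willow/fish, house 2 = dahlia/pine/bird, house 3 = daisy/ash/dog, house 4 = lily/beech/turtle.

willow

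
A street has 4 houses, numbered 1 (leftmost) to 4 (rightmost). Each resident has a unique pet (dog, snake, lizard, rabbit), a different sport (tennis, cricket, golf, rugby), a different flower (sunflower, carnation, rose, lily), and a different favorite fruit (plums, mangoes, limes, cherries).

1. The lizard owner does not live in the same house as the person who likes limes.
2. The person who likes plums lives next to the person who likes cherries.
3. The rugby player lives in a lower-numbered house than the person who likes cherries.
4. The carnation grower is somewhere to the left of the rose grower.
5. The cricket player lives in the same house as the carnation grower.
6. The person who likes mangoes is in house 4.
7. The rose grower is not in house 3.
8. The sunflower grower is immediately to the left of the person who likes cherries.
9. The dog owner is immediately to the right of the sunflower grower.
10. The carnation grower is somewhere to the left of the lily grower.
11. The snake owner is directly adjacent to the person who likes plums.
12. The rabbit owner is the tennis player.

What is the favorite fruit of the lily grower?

cherries

The person who likes mangoes is in house 4 (clue 6).
The dog owner is narrowed to house 2 or 3; consider each.
Placing it in house 2 leads to a contradiction, so it's in house 3.
From clue 9, the sunflower grower must be in house 2.
That leaves carnation as the flower for house 1.
That leaves lily as the flower for house 3.
House 4's flower must be rose (nothing else left).
Clue 5 places the cricket player in house 1.
The person who likes cherries is in house 3 (clue 8).
House 2's sport must be rugby (nothing else left).
That leaves golf as the sport for house 3.
House 4's sport must be tennis (nothing else left).
Clue 2: the person who likes plums is in house 2.
By clue 11, the snake owner is in house 1.
By clue 12, the rabbit owner is in house 4.
That leaves lizard as the pet for house 2.
So house 1 gets limes for favorite fruit.
So: house 1 = snake/cricket/carnation/limes, house 2 = lizard/rugby/sunflower/plums, house 3 = dog/golf/lily/cherries, house 4 = rabbit/tennis/rose/mangoes.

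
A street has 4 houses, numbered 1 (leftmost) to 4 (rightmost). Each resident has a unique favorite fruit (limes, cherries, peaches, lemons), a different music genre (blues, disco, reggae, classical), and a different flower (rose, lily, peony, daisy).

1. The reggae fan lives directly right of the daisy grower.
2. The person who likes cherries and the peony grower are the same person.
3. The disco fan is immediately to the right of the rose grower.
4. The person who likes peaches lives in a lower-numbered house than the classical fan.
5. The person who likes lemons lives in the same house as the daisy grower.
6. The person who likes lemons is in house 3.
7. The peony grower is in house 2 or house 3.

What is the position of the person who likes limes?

4

From clue 6, the person who likes lemons must be in house 3.
That leaves blues as the music genre for house 1.
That leaves lily as the flower for house 4.
From clue 2, the person who likes cherries must be in house 2.
Clue 2 places the peony grower in house 2.
Clue 5 places the daisy grower in house 3.
House 1's favorite fruit must be peaches (nothing else left).
The only favorite fruit still possible for house 4 is limes.
House 1 flower: only rose fits.
Clue 1 places the reggae fan in house 4.
By clue 3, the disco fan is in house 2.
So house 3 gets classical for music genre.
So: house 1 = peaches/blues/rose, house 2 = cherries/disco/peony, house 3 = lemons/classical/daisy, house 4 = limes/reggae/lily.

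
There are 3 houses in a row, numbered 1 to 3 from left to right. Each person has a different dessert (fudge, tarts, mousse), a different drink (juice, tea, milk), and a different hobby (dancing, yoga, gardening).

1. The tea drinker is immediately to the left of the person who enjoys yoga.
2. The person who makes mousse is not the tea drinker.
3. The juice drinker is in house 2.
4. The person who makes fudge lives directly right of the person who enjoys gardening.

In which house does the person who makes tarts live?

The juice drinker is in house 2 (clue 3).
So house 1 gets tea for drink.
So house 3 gets milk for drink.
The person who enjoys yoga is in house 2 (clue 1).
The only dessert still possible for house 1 is tarts.
So house 1 gets gardening for hobby.
That leaves dancing as the hobby for house 3.
Clue 4: the person who makes fudge is in house 2.
So house 3 gets mousse for dessert.
So: house 1 = tarts/tea/gardening, house 2 = fudge/juice/yoga, house 3 = mousse/milk/dancing.

1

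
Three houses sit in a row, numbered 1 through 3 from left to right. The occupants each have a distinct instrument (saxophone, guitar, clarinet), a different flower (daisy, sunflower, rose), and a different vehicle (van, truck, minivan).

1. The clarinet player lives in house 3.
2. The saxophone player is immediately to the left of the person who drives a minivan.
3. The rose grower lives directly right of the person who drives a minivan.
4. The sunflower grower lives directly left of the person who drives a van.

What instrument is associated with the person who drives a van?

clarinet

From clue 1, the clarinet player must be in house 3.
By clue 3, the rose grower is in house 3.
Clue 3: the person who drives a minivan is in house 2.
House 1's vehicle must be truck (nothing else left).
So house 3 gets van for vehicle.
By clue 2, the saxophone player is in house 1.
Clue 4: the sunflower grower is in house 2.
The only instrument still possible for house 2 is guitar.
House 1 flower: only daisy fits.
So: house 1 = saxophone/daisy/truck, house 2 = guitar/sunflower/minivan, house 3 = clarinet/rose/van.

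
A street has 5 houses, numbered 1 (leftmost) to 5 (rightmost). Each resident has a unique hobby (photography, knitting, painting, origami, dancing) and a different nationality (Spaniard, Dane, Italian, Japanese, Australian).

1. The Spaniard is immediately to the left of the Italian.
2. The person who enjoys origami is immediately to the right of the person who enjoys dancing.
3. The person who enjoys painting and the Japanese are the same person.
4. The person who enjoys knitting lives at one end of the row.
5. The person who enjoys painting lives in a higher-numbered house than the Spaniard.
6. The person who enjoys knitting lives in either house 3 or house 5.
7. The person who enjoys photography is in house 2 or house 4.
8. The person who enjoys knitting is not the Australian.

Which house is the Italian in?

2

Clue 6 places the person who enjoys knitting in house 5.
So house 1 gets dancing for hobby.
By clue 2, the person who enjoys origami is in house 2.
House 3's hobby must be painting (nothing else left).
So house 4 gets photography for hobby.
The Japanese is in house 3 (clue 3).
The only nationality still possible for house 5 is Dane.
Clue 1 places the Spaniard in house 1.
Clue 1: the Italian is in house 2.
House 4 nationality: only Australian fits.
So: house 1 = dancing/Spaniard, house 2 = origami/Italian, house 3 = painting/Japanese, house 4 = photography/Australian, house 5 = knitting/Dane.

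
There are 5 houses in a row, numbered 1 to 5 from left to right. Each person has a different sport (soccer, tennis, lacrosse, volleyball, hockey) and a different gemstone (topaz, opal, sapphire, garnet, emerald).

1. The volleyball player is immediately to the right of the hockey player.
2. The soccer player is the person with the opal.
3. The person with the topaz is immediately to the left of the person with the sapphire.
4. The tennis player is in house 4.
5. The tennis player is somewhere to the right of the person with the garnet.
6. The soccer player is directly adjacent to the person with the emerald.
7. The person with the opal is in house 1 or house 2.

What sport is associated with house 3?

By clue 4, the tennis player is in house 4.
House 5 sport: only lacrosse fits.
House 5's gemstone must be sapphire (nothing else left).
By clue 3, the person with the topaz is in house 4.
The only sport still possible for house 3 is volleyball.
By clue 1, the hockey player is in house 2.
The only sport still possible for house 1 is soccer.
The person with the opal is in house 1 (clue 2).
The person with the emerald is in house 2 (clue 6).
The only gemstone still possible for house 3 is garnet.
So: house 1 = soccer/opal, house 2 = hockey/emerald, house 3 = volleyball/garnet, house 4 = tennis/topaz, house 5 = lacrosse/sapphire.

volleyball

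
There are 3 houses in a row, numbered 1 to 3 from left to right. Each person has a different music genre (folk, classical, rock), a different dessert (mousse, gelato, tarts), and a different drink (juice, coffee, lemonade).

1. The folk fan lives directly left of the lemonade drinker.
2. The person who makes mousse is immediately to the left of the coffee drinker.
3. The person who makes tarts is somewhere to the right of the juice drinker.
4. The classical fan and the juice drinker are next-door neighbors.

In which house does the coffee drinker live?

3

House 1's drink must be juice (nothing else left).
The classical fan is in house 2 (clue 4).
So house 3 gets rock for music genre.
The lemonade drinker is in house 2 (clue 1).
So house 1 gets folk for music genre.
House 3 drink: only coffee fits.
The person who makes mousse is in house 2 (clue 2).
The only dessert still possible for house 1 is gelato.
The only dessert still possible for house 3 is tarts.
So: house 1 = folk/gelato/juice, house 2 = classical/mousse/lemonade, house 3 = rock/tarts/coffee.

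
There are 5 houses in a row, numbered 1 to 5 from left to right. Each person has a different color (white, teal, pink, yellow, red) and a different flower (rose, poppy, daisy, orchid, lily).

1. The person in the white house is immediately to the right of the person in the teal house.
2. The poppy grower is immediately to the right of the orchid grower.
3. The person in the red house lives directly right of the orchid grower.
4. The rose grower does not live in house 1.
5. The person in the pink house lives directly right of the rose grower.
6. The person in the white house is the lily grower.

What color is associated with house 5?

The person in the pink house is narrowed to house 3 or 4 or 5; consider each.
Placing it in house 3 and house 5 leads to a contradiction, so it's in house 4.
By clue 5, the rose grower is in house 3.
By clue 6, the person in the white house is in house 2.
Clue 6: the lily grower is in house 2.
The only color still possible for house 1 is teal.
The only color still possible for house 3 is yellow.
So house 5 gets red for color.
Clue 2: the orchid grower is in house 4.
So house 1 gets daisy for flower.
House 5 flower: only poppy fits.
So: house 1 = teal/daisy, house 2 = white/lily, house 3 = yellow/rose, house 4 = pink/orchid, house 5 = red/poppy.

red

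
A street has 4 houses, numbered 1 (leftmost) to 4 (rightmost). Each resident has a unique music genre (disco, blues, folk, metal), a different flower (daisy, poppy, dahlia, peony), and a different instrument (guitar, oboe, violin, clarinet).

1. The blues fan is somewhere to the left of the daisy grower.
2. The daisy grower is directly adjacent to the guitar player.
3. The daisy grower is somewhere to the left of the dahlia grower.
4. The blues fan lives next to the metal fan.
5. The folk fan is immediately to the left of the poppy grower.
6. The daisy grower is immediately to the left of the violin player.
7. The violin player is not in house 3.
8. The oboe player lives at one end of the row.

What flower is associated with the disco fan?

dahlia

The violin player is in house 4 (clue 7).
So house 1 gets peony for flower.
Clue 6 places the daisy grower in house 3.
House 4's music genre must be disco (nothing else left).
House 2 flower: only poppy fits.
The only flower still possible for house 4 is dahlia.
So house 1 gets oboe for instrument.
From clue 2, the guitar player must be in house 2.
Clue 5: the folk fan is in house 1.
The only music genre still possible for house 3 is metal.
So house 3 gets clarinet for instrument.
So house 2 gets blues for music genre.
So: house 1 = folk/peony/oboe, house 2 = blues/poppy/guitar, house 3 = metal/daisy/clarinet, house 4 = disco/dahlia/violin.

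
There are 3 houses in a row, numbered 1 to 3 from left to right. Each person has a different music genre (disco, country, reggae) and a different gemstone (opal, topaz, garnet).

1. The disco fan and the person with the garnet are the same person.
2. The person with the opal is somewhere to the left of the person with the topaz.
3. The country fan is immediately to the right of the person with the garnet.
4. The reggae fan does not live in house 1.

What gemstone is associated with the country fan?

House 1's music genre must be disco (nothing else left).
So house 3 gets topaz for gemstone.
Clue 1: the person with the garnet is in house 1.
Clue 3 places the country fan in house 2.
House 3's music genre must be reggae (nothing else left).
The only gemstone still possible for house 2 is opal.
So: house 1 = disco/garnet, house 2 = country/opal, house 3 = reggae/topaz.

opal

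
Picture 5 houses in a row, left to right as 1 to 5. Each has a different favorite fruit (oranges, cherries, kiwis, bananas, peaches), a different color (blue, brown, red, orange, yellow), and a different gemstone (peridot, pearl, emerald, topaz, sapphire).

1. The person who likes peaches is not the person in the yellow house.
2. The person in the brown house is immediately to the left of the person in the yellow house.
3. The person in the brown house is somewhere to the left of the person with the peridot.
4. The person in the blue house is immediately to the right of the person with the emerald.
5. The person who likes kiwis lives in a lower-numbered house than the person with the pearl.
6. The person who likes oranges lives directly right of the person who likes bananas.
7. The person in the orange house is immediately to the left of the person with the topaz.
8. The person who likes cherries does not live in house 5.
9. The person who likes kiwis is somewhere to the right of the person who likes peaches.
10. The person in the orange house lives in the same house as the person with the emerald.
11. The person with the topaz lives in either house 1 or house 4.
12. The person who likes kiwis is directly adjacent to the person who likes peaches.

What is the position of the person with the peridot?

2

The person with the topaz is in house 4 (clue 11).
So house 5 gets oranges for favorite fruit.
The person who likes bananas is in house 4 (clue 6).
Clue 7 places the person in the orange house in house 3.
The person with the emerald is in house 3 (clue 10).
House 1's gemstone must be sapphire (nothing else left).
House 2 gemstone: only peridot fits.
So house 5 gets pearl for gemstone.
From clue 3, the person in the brown house must be in house 1.
By clue 4, the person in the blue house is in house 4.
From clue 2, the person in the yellow house must be in house 2.
House 5's color must be red (nothing else left).
Clue 1: the person who likes peaches is in house 1.
Clue 12: the person who likes kiwis is in house 2.
So house 3 gets cherries for favorite fruit.
So: house 1 = peaches/brown/sapphire, house 2 = kiwis/yellow/peridot, house 3 = cherries/orange/emerald, house 4 = bananas/blue/topaz, house 5 = oranges/red/pearl.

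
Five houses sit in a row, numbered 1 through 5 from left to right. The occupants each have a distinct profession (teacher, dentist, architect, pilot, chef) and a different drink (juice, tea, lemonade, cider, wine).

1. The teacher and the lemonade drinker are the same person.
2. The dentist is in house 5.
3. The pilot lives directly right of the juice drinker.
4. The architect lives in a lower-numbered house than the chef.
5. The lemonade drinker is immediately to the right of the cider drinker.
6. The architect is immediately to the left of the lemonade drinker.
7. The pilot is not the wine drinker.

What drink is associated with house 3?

Clue 2: the dentist is in house 5.
The only profession still possible for house 1 is architect.
Clue 6 places the lemonade drinker in house 2.
From clue 1, the teacher must be in house 2.
Clue 5 places the cider drinker in house 1.
The only profession still possible for house 3 is chef.
So house 4 gets pilot for profession.
House 3's drink must be juice (nothing else left).
That leaves tea as the drink for house 4.
House 5 drink: only wine fits.
So: house 1 = architect/cider, house 2 = teacher/lemonade, house 3 = chef/juice, house 4 = pilot/tea, house 5 = dentist/wine.

juice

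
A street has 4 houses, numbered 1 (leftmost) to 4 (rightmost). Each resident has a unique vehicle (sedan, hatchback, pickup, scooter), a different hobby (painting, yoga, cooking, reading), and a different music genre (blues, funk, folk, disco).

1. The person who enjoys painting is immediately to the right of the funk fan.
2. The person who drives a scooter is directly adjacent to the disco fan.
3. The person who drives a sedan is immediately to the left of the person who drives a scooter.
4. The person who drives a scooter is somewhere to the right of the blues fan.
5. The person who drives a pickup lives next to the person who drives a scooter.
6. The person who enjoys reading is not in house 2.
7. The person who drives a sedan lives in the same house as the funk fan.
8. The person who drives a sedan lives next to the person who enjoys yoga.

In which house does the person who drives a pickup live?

The person who drives a scooter is narrowed to house 2 or 3 or 4; consider each.
Placing it in house 2 and house 4 leads to a contradiction, so it's in house 3.
By clue 3, the person who drives a sedan is in house 2.
Clue 7: the funk fan is in house 2.
House 1's vehicle must be hatchback (nothing else left).
That leaves pickup as the vehicle for house 4.
House 3's music genre must be folk (nothing else left).
House 4's music genre must be disco (nothing else left).
Clue 1 places the person who enjoys painting in house 3.
The only hobby still possible for house 1 is yoga.
So house 2 gets cooking for hobby.
The only hobby still possible for house 4 is reading.
House 1's music genre must be blues (nothing else left).
So: house 1 = hatchback/yoga/blues, house 2 = sedan/cooking/funk, house 3 = scooter/painting/folk, house 4 = pickup/reading/disco.

4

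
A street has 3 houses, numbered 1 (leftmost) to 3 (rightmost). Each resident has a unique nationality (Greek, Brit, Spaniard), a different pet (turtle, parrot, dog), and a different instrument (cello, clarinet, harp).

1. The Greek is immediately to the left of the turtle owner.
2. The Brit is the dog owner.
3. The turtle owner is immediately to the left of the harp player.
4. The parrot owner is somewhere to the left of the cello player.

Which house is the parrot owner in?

1

The turtle owner is in house 2 (clue 3).
The harp player is in house 3 (clue 3).
That leaves parrot as the pet for house 1.
House 3 pet: only dog fits.
The only instrument still possible for house 1 is clarinet.
So house 2 gets cello for instrument.
From clue 1, the Greek must be in house 1.
The Brit is in house 3 (clue 2).
House 2 nationality: only Spaniard fits.
So: house 1 = Greek/parrot/clarinet, house 2 = Spaniard/turtle/cello, house 3 = Brit/dog/harp.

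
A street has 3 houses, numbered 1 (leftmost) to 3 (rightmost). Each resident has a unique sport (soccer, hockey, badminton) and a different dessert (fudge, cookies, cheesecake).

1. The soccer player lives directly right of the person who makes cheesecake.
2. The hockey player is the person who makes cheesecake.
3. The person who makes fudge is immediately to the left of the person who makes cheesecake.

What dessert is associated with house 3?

cookies

Clue 3 places the person who makes fudge in house 1.
Clue 3 places the person who makes cheesecake in house 2.
House 3's dessert must be cookies (nothing else left).
From clue 1, the soccer player must be in house 3.
From clue 2, the hockey player must be in house 2.
House 1 sport: only badminton fits.
So: house 1 = badminton/fudge, house 2 = hockey/cheesecake, house 3 = soccer/cookies.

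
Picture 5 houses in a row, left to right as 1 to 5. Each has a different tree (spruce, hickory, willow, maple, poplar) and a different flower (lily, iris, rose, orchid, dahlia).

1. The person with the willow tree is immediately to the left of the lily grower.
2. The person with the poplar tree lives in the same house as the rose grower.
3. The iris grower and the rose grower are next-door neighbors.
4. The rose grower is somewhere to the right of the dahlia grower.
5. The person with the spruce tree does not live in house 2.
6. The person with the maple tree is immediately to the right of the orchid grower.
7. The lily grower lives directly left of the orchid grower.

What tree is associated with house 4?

maple

The person with the maple tree is narrowed to house 4 or 5; consider each.
Placing it in house 5 leads to a contradiction, so it's in house 4.
The orchid grower is in house 3 (clue 6).
From clue 7, the lily grower must be in house 2.
Clue 1: the person with the willow tree is in house 1.
From clue 2, the person with the poplar tree must be in house 5.
Clue 2: the rose grower is in house 5.
The iris grower is in house 4 (clue 3).
That leaves hickory as the tree for house 2.
House 3's tree must be spruce (nothing else left).
House 1's flower must be dahlia (nothing else left).
So: house 1 = willow/dahlia, house 2 = hickory/lily, house 3 = spruce/orchid, house 4 = maple/iris, house 5 = poplar/rose.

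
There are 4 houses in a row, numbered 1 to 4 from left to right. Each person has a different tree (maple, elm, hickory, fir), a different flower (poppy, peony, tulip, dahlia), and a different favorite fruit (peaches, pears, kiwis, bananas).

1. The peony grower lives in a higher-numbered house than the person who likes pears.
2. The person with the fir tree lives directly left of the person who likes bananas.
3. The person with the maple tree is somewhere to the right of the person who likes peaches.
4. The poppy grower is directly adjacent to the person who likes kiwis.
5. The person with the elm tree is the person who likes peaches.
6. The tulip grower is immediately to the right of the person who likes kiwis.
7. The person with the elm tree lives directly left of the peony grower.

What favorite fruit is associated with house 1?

pears

House 4 favorite fruit: only bananas fits.
By clue 2, the person with the fir tree is in house 3.
The only favorite fruit still possible for house 3 is kiwis.
By clue 6, the tulip grower is in house 4.
So house 1 gets dahlia for flower.
The only flower still possible for house 3 is peony.
By clue 7, the person with the elm tree is in house 2.
So house 1 gets hickory for tree.
That leaves maple as the tree for house 4.
The only flower still possible for house 2 is poppy.
Clue 5: the person who likes peaches is in house 2.
House 1's favorite fruit must be pears (nothing else left).
So: house 1 = hickory/dahlia/pears, house 2 = elm/poppy/peaches, house 3 = fir/peony/kiwis, house 4 = maple/tulip/bananas.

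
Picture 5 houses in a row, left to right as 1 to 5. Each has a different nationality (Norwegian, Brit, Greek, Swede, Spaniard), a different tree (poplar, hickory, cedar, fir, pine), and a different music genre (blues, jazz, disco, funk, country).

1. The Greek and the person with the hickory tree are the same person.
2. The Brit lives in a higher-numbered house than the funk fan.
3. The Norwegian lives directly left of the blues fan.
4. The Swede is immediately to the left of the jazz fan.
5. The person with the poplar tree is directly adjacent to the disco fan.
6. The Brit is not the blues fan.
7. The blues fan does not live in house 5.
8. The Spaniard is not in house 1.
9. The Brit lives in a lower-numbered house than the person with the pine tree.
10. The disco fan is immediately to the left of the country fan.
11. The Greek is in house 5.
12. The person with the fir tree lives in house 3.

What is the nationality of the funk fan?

Norwegian

By clue 11, the Greek is in house 5.
From clue 12, the person with the fir tree must be in house 3.
By clue 1, the person with the hickory tree is in house 5.
House 4 tree: only pine fits.
The only music genre still possible for house 5 is jazz.
From clue 4, the Swede must be in house 4.
House 1 nationality: only Norwegian fits.
Clue 3 places the blues fan in house 2.
Clue 6: the Brit is in house 3.
So house 2 gets Spaniard for nationality.
The only music genre still possible for house 1 is funk.
House 4's music genre must be country (nothing else left).
The person with the poplar tree is in house 2 (clue 5).
That leaves cedar as the tree for house 1.
House 3's music genre must be disco (nothing else left).
So: house 1 = Norwegian/cedar/funk, house 2 = Spaniard/poplar/blues, house 3 = Brit/fir/disco, house 4 = Swede/pine/country, house 5 = Greek/hickory/jazz.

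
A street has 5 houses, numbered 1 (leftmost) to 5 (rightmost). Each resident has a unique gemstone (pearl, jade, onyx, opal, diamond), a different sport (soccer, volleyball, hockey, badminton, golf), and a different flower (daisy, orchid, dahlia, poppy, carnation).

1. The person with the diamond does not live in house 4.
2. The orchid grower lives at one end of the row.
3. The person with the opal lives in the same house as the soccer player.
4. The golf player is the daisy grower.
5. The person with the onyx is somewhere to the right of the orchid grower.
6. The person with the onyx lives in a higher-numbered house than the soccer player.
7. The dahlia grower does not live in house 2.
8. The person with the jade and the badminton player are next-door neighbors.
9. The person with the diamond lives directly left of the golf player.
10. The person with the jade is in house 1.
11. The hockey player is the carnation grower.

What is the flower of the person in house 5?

carnation

By clue 5, the orchid grower is in house 1.
By clue 10, the person with the jade is in house 1.
From clue 8, the badminton player must be in house 2.
House 1's sport must be volleyball (nothing else left).
That leaves hockey as the sport for house 5.
By clue 11, the carnation grower is in house 5.
So house 2 gets poppy for flower.
The person with the diamond is narrowed to house 2 or 3; consider each.
Placing it in house 3 leads to a contradiction, so it's in house 2.
Clue 9: the golf player is in house 3.
That leaves soccer as the sport for house 4.
Clue 3 places the person with the opal in house 4.
The daisy grower is in house 3 (clue 4).
Clue 6 places the person with the onyx in house 5.
That leaves pearl as the gemstone for house 3.
House 4's flower must be dahlia (nothing else left).
So: house 1 = jade/volleyball/orchid, house 2 = diamond/badminton/poppy, house 3 = pearl/golf/daisy, house 4 = opal/soccer/dahlia, house 5 = onyx/hockey/carnation.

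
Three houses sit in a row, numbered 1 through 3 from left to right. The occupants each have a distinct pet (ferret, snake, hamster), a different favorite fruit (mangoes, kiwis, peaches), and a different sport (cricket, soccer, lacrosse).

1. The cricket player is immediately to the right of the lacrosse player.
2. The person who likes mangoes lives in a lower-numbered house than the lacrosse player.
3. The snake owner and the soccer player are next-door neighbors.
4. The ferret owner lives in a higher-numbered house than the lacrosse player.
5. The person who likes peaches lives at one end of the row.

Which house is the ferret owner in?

From clue 2, the person who likes mangoes must be in house 1.
Clue 2 places the lacrosse player in house 2.
Clue 4: the ferret owner is in house 3.
The only favorite fruit still possible for house 2 is kiwis.
House 3 favorite fruit: only peaches fits.
House 1's sport must be soccer (nothing else left).
House 3's sport must be cricket (nothing else left).
Clue 3 places the snake owner in house 2.
That leaves hamster as the pet for house 1.
So: house 1 = hamster/mangoes/soccer, house 2 = snake/kiwis/lacrosse, house 3 = ferret/peaches/cricket.

3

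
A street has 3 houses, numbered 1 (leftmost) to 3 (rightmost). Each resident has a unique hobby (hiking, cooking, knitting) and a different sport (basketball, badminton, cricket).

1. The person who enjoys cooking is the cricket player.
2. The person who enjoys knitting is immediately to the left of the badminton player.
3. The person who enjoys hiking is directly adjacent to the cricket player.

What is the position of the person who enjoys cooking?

The person who enjoys knitting is narrowed to house 1 or 2; consider each.
Placing it in house 2 leads to a contradiction, so it's in house 1.
By clue 2, the badminton player is in house 2.
Clue 1: the person who enjoys cooking is in house 3.
Clue 1 places the cricket player in house 3.
By clue 3, the person who enjoys hiking is in house 2.
So house 1 gets basketball for sport.
So: house 1 = knitting/basketball, house 2 = hiking/badminton, house 3 = cooking/cricket.

3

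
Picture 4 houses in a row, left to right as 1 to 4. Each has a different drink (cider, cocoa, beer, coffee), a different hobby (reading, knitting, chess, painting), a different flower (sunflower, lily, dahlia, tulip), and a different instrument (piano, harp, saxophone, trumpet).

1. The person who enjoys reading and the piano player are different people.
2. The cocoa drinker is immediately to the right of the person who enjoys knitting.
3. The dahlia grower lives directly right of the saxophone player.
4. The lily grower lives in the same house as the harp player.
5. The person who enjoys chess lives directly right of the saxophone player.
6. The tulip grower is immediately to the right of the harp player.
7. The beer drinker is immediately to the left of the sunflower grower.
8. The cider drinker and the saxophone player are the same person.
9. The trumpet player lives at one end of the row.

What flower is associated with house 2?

tulip

House 1 flower: only lily fits.
The harp player is in house 1 (clue 4).
By clue 6, the tulip grower is in house 2.
So house 4 gets trumpet for instrument.
So house 1 gets coffee for drink.
That leaves cocoa as the drink for house 4.
From clue 2, the person who enjoys knitting must be in house 3.
House 4 hobby: only chess fits.
Clue 5 places the saxophone player in house 3.
Clue 8: the cider drinker is in house 3.
The only drink still possible for house 2 is beer.
House 2's instrument must be piano (nothing else left).
Clue 1: the person who enjoys reading is in house 1.
The dahlia grower is in house 4 (clue 3).
Clue 7 places the sunflower grower in house 3.
So house 2 gets painting for hobby.
So: house 1 = coffee/reading/lily/harp, house 2 = beer/painting/tulip/piano, house 3 = cider/knitting/sunflower/saxophone, house 4 = cocoa/chess/dahlia/trumpet.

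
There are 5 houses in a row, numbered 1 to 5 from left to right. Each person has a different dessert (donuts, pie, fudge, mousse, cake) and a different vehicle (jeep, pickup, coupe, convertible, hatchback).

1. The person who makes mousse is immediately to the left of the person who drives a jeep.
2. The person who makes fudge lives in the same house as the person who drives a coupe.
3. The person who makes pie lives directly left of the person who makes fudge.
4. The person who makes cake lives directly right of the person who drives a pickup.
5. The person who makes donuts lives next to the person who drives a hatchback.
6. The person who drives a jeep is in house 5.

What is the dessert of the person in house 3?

Clue 6 places the person who drives a jeep in house 5.
By clue 1, the person who makes mousse is in house 4.
The person who makes fudge is narrowed to house 2 or 3; consider each.
Placing it in house 2 leads to a contradiction, so it's in house 3.
Clue 2 places the person who drives a coupe in house 3.
From clue 3, the person who makes pie must be in house 2.
The only dessert still possible for house 1 is donuts.
House 5 dessert: only cake fits.
From clue 4, the person who drives a pickup must be in house 4.
Clue 5 places the person who drives a hatchback in house 2.
That leaves convertible as the vehicle for house 1.
So: house 1 = donuts/convertible, house 2 = pie/hatchback, house 3 = fudge/coupe, house 4 = mousse/pickup, house 5 = cake/jeep.

fudge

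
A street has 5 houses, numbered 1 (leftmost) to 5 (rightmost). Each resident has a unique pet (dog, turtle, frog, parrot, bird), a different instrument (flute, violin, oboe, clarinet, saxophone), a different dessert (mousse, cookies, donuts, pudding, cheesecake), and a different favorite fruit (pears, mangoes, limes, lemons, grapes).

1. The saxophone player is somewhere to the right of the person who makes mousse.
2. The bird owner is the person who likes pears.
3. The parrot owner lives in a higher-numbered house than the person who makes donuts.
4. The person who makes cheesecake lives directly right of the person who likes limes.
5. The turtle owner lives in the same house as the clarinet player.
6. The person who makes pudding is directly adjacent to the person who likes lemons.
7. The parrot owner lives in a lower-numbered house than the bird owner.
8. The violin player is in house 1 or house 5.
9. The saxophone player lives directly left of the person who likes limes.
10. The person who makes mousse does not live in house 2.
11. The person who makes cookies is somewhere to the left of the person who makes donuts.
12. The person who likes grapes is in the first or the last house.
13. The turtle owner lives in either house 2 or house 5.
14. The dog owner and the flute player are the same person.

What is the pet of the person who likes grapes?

The person who makes mousse is in house 1 (clue 1).
House 2 dessert: only cookies fits.
House 3's dessert must be donuts (nothing else left).
Clue 3: the parrot owner is in house 4.
Clue 7: the bird owner is in house 5.
The only favorite fruit still possible for house 2 is mangoes.
By clue 2, the person who likes pears is in house 5.
Clue 5: the clarinet player is in house 2.
So house 2 gets turtle for pet.
That leaves saxophone as the instrument for house 3.
House 4 instrument: only oboe fits.
So house 5 gets violin for instrument.
So house 1 gets grapes for favorite fruit.
By clue 9, the person who likes limes is in house 4.
By clue 14, the dog owner is in house 1.
The only pet still possible for house 3 is frog.
The only instrument still possible for house 1 is flute.
The only favorite fruit still possible for house 3 is lemons.
Clue 4: the person who makes cheesecake is in house 5.
Clue 6: the person who makes pudding is in house 4.
So: house 1 = dog/flute/mousse/grapes, house 2 = turtle/clarinet/cookies/mangoes, house 3 = frog/saxophone/donuts/lemons, house 4 = parrot/oboe/pudding/limes, house 5 = bird/violin/cheesecake/pears.

dog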